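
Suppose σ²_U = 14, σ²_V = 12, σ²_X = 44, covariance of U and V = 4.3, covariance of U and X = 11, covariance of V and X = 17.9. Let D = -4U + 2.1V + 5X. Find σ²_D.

σ²_D = 1240.58

σ²_D = a²·σ²_U + b²·σ²_V + c²·σ²_X + 2ab·covariance of U and V + 2ac·covariance of U and X + 2bc·covariance of V and X, with a = -4, b = 2.1, c = 5.
= 224 + 52.92 + 1100 + (-72.24) + (-440) + 375.9
= 1240.58.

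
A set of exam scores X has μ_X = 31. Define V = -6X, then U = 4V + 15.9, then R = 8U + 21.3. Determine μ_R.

μ_R = -5803.5

μ_V = (-6)·31 = -186.
μ_U = 4·(-186) + 15.9 = -728.1.
μ_R = 8·(-728.1) + 21.3 = -5803.5.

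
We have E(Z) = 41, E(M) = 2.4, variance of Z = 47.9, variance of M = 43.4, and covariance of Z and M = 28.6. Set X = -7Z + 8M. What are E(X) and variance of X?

E(X) = (-7)·E(Z) + 8·E(M) = (-7)·41 + 8·2.4 = -267.8.
variance of X = a²·variance of Z + b²·variance of M + 2ab·covariance of Z and M with a = -7, b = 8.
= (-7)²·47.9 + 8²·43.4 + 2·(-7)·8·28.6
= 2347.1 + 2777.6 + (-3203.2) = 1921.5.

E(X) = -267.8, variance of X = 1921.5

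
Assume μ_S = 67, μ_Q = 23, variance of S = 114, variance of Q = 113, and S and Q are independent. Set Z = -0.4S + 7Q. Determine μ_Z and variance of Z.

μ_Z = (-0.4)·μ_S + 7·μ_Q = (-0.4)·67 + 7·23 = 134.2.
variance of Z = a²·variance of S + b²·variance of Q + 2ab·Cov[S, Q] with a = -0.4, b = 7.
Independence gives Cov[S, Q] = 0.
= (-0.4)²·114 + 7²·113 + 2·(-0.4)·7·0
= 18.24 + 5537 + 0 = 5555.24.

μ_Z = 134.2, variance of Z = 5555.24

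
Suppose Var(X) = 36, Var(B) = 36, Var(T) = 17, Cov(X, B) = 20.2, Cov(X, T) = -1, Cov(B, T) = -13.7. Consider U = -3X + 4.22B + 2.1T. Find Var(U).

Var(U) = a²·Var(X) + b²·Var(B) + c²·Var(T) + 2ab·Cov(X, B) + 2ac·Cov(X, T) + 2bc·Cov(B, T), with a = -3, b = 4.22, c = 2.1.
= 324 + 641.1024 + 74.97 + (-511.464) + 12.6 + (-242.8188)
= 298.3896.

Var(U) = 298.3896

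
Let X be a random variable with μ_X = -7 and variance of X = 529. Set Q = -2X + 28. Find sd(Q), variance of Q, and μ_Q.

sd(Q) = 46, variance of Q = 2116, μ_Q = 42

Q = -2X + 28 is linear with a = -2, b = 28.
sd(X) = √529 = 23.
sd(Q) = |a|·sd(X) = |-2|·23 = 46.
variance of Q = a²·variance of X = (-2)²·529 = 2116 (the additive constant 28 does not affect variance).
μ_Q = a·μ_X + b = (-2)·(-7) + 28 = 42.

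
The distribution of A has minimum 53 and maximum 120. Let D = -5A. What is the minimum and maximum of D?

min(D) = -600, max(D) = -265

a = -5 < 0, so order reverses: min(D) = a·max(A)+b = (-5)·120 = -600; max(D) = a·min(A)+b = (-5)·53 = -265.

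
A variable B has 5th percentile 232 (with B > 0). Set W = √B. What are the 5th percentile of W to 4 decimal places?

√B is increasing, so P_{5}(W) = g(P_{5}(B)) ≈ 15.2315.

5th percentile of W = 15.2315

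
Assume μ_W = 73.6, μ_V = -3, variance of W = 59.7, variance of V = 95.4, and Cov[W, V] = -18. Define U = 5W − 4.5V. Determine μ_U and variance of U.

μ_U = 5·μ_W + (-4.5)·μ_V = 5·73.6 + (-4.5)·(-3) = 381.5.
variance of U = a²·variance of W + b²·variance of V + 2ab·Cov[W, V] with a = 5, b = -4.5.
= 5²·59.7 + (-4.5)²·95.4 + 2·5·(-4.5)·(-18)
= 1492.5 + 1931.85 + 810 = 4234.35.

μ_U = 381.5, variance of U = 4234.35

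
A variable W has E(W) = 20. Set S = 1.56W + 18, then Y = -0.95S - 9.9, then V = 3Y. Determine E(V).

E(S) = 1.56·20 + 18 = 49.2.
E(Y) = (-0.95)·49.2 + (-9.9) = -56.64.
E(V) = 3·(-56.64) = -169.92.

E(V) = -169.92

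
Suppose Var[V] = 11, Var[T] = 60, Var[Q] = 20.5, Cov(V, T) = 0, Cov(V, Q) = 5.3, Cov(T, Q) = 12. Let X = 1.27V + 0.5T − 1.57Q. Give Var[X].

Var[X] = 43.29701

Var[X] = a²·Var[V] + b²·Var[T] + c²·Var[Q] + 2ab·Cov(V, T) + 2ac·Cov(V, Q) + 2bc·Cov(T, Q), with a = 1.27, b = 0.5, c = -1.57.
= 17.7419 + 15 + 50.53045 + 0 + (-21.13534) + (-18.84)
= 43.29701.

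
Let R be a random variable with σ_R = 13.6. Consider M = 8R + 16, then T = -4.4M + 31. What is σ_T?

σ_T = 478.72

σ_M = |8|·13.6 = 108.8.
σ_T = |-4.4|·108.8 = 478.72.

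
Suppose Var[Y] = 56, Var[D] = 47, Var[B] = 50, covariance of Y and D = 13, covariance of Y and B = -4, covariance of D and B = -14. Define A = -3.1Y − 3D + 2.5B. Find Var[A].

Var[A] = a²·Var[Y] + b²·Var[D] + c²·Var[B] + 2ab·covariance of Y and D + 2ac·covariance of Y and B + 2bc·covariance of D and B, with a = -3.1, b = -3, c = 2.5.
= 538.16 + 423 + 312.5 + 241.8 + 62 + 210
= 1787.46.

Var[A] = 1787.46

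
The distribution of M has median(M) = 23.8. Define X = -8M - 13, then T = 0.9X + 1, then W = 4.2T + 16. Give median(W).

median(W) = -748.652

median(X) = (-8)·23.8 + (-13) = -203.4.
median(T) = 0.9·(-203.4) + 1 = -182.06.
median(W) = 4.2·(-182.06) + 16 = -748.652.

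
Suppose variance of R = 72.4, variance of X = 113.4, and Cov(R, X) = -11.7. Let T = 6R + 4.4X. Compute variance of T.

variance of T = 4184.064

variance of T = a²·variance of R + b²·variance of X + 2ab·Cov(R, X) with a = 6, b = 4.4.
= 6²·72.4 + 4.4²·113.4 + 2·6·4.4·(-11.7)
= 2606.4 + 2195.424 + (-617.76) = 4184.064.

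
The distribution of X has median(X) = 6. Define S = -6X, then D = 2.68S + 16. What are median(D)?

median(S) = (-6)·6 = -36.
median(D) = 2.68·(-36) + 16 = -80.48.

median(D) = -80.48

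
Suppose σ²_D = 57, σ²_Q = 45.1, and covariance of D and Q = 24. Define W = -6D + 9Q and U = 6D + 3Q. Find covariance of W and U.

By bilinearity, covariance of W and U = ac·σ²_D + bd·σ²_Q + (ad+bc)·covariance of D and Q, with a=-6, b=9, c=6, d=3.
ac·σ²_D = (-6)·6·57 = -2052
bd·σ²_Q = 9·3·45.1 = 1217.7
(ad+bc)·covariance of D and Q = (36)·24 = 864
covariance of W and U = -2052 + 1217.7 + 864 = 29.7.

covariance of W and U = 29.7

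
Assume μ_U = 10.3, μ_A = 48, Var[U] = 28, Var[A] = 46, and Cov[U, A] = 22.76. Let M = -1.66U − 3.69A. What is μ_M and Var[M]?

μ_M = -194.218, Var[M] = 982.325608

μ_M = (-1.66)·μ_U + (-3.69)·μ_A = (-1.66)·10.3 + (-3.69)·48 = -194.218.
Var[M] = a²·Var[U] + b²·Var[A] + 2ab·Cov[U, A] with a = -1.66, b = -3.69.
= (-1.66)²·28 + (-3.69)²·46 + 2·(-1.66)·(-3.69)·22.76
= 77.1568 + 626.3406 + 278.828208 = 982.325608.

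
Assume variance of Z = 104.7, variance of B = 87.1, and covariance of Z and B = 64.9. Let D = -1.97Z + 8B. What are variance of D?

variance of D = a²·variance of Z + b²·variance of B + 2ab·covariance of Z and B with a = -1.97, b = 8.
= (-1.97)²·104.7 + 8²·87.1 + 2·(-1.97)·8·64.9
= 406.33023 + 5574.4 + (-2045.648) = 3935.08223.

variance of D = 3935.08223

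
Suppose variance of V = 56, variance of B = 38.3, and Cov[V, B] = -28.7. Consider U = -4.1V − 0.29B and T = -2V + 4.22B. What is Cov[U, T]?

By bilinearity, Cov[U, T] = ac·variance of V + bd·variance of B + (ad+bc)·Cov[V, B], with a=-4.1, b=-0.29, c=-2, d=4.22.
ac·variance of V = (-4.1)·(-2)·56 = 459.2
bd·variance of B = (-0.29)·4.22·38.3 = -46.87154
(ad+bc)·Cov[V, B] = (-16.722)·(-28.7) = 479.9214
Cov[U, T] = 459.2 + (-46.87154) + 479.9214 = 892.24986.

Cov[U, T] = 892.24986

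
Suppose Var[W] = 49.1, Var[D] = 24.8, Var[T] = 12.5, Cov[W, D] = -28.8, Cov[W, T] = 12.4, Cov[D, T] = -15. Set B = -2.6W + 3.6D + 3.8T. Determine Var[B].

Var[B] = a²·Var[W] + b²·Var[D] + c²·Var[T] + 2ab·Cov[W, D] + 2ac·Cov[W, T] + 2bc·Cov[D, T], with a = -2.6, b = 3.6, c = 3.8.
= 331.916 + 321.408 + 180.5 + 539.136 + (-245.024) + (-410.4)
= 717.536.

Var[B] = 717.536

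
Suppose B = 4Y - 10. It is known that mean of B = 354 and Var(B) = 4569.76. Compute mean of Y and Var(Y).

mean of Y = 91, Var(Y) = 285.61

From B = 4Y - 10: mean of B = a·mean of Y + b, so mean of Y = (mean of B − b)/a = (354 − (-10))/4 = 91.
Var(B) = a²·Var(Y), so Var(Y) = 4569.76/4² = 285.61.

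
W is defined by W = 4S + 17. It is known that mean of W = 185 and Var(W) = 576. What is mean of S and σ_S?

mean of S = 42, σ_S = 6

From W = 4S + 17: mean of W = a·mean of S + b, so mean of S = (mean of W − b)/a = (185 − 17)/4 = 42.
σ_W = √576 = 24.
σ_W = |a|·σ_S, so σ_S = 24/|4| = 6.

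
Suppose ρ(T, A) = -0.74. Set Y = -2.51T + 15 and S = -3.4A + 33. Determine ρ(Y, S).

ρ(Y, S) = -0.74

Linear rescalings preserve correlation up to sign; here the slopes -2.51 and -3.4 have the same sign, so ρ(Y, S) = ρ(T, A) = -0.74.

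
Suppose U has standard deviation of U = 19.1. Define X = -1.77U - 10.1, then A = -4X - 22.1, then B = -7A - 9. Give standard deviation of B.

standard deviation of X = |-1.77|·19.1 = 33.807.
standard deviation of A = |-4|·33.807 = 135.228.
standard deviation of B = |-7|·135.228 = 946.596.

standard deviation of B = 946.596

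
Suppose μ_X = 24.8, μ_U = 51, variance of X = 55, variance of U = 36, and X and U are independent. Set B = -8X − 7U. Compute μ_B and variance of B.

μ_B = (-8)·μ_X + (-7)·μ_U = (-8)·24.8 + (-7)·51 = -555.4.
variance of B = a²·variance of X + b²·variance of U + 2ab·Cov[X, U] with a = -8, b = -7.
Independence gives Cov[X, U] = 0.
= (-8)²·55 + (-7)²·36 + 2·(-8)·(-7)·0
= 3520 + 1764 + 0 = 5284.

μ_B = -555.4, variance of B = 5284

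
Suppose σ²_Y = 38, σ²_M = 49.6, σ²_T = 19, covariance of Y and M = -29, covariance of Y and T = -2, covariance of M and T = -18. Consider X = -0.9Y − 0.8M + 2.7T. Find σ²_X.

σ²_X = a²·σ²_Y + b²·σ²_M + c²·σ²_T + 2ab·covariance of Y and M + 2ac·covariance of Y and T + 2bc·covariance of M and T, with a = -0.9, b = -0.8, c = 2.7.
= 30.78 + 31.744 + 138.51 + (-41.76) + 9.72 + 77.76
= 246.754.

σ²_X = 246.754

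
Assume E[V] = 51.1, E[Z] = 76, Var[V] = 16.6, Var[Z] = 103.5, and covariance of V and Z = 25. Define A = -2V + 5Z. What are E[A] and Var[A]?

E[A] = (-2)·E[V] + 5·E[Z] = (-2)·51.1 + 5·76 = 277.8.
Var[A] = a²·Var[V] + b²·Var[Z] + 2ab·covariance of V and Z with a = -2, b = 5.
= (-2)²·16.6 + 5²·103.5 + 2·(-2)·5·25
= 66.4 + 2587.5 + (-500) = 2153.9.

E[A] = 277.8, Var[A] = 2153.9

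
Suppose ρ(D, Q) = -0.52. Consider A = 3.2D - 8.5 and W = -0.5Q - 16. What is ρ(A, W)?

ρ(A, W) = 0.52

Linear rescalings preserve |correlation|; the slopes 3.2 and -0.5 have opposite signs, so the correlation flips sign: ρ(A, W) = −ρ(D, Q) = 0.52.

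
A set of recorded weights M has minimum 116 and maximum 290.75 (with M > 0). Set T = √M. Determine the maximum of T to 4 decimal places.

√M is increasing on this domain, so max(T) comes from max(M) = 290.75: max(T) = √(290.75) ≈ 17.0514.

max(T) = 17.0514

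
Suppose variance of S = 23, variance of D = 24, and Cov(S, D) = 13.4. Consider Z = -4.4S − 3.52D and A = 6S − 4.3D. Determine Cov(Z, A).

By bilinearity, Cov(Z, A) = ac·variance of S + bd·variance of D + (ad+bc)·Cov(S, D), with a=-4.4, b=-3.52, c=6, d=-4.3.
ac·variance of S = (-4.4)·6·23 = -607.2
bd·variance of D = (-3.52)·(-4.3)·24 = 363.264
(ad+bc)·Cov(S, D) = (-2.2)·13.4 = -29.48
Cov(Z, A) = -607.2 + 363.264 + (-29.48) = -273.416.

Cov(Z, A) = -273.416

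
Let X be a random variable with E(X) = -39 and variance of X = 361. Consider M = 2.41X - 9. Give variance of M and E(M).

variance of M = 2096.7241, E(M) = -102.99

M = 2.41X - 9 is linear with a = 2.41, b = -9.
variance of M = a²·variance of X = 2.41²·361 = 2096.7241 (the additive constant -9 does not affect variance).
E(M) = a·E(X) + b = 2.41·(-39) + (-9) = -102.99.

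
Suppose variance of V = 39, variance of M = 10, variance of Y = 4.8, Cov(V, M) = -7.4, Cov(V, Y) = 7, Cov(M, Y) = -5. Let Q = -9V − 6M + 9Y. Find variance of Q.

variance of Q = a²·variance of V + b²·variance of M + c²·variance of Y + 2ab·Cov(V, M) + 2ac·Cov(V, Y) + 2bc·Cov(M, Y), with a = -9, b = -6, c = 9.
= 3159 + 360 + 388.8 + (-799.2) + (-1134) + 540
= 2514.6.

variance of Q = 2514.6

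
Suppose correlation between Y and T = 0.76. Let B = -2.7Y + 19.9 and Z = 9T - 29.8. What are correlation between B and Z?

correlation between B and Z = -0.76

Linear rescalings preserve |correlation|; the slopes -2.7 and 9 have opposite signs, so the correlation flips sign: correlation between B and Z = −correlation between Y and T = -0.76.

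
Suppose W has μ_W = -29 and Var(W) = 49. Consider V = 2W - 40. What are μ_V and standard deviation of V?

μ_V = -98, standard deviation of V = 14

V = 2W - 40 is linear with a = 2, b = -40.
μ_V = a·μ_W + b = 2·(-29) + (-40) = -98.
standard deviation of W = √49 = 7.
standard deviation of V = |a|·standard deviation of W = |2|·7 = 14.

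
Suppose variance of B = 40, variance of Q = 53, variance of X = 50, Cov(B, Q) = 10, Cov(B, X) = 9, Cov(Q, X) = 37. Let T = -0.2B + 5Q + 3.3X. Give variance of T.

variance of T = a²·variance of B + b²·variance of Q + c²·variance of X + 2ab·Cov(B, Q) + 2ac·Cov(B, X) + 2bc·Cov(Q, X), with a = -0.2, b = 5, c = 3.3.
= 1.6 + 1325 + 544.5 + (-20) + (-11.88) + 1221
= 3060.22.

variance of T = 3060.22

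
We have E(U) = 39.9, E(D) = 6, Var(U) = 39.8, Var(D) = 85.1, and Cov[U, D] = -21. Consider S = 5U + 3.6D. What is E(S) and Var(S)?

E(S) = 5·E(U) + 3.6·E(D) = 5·39.9 + 3.6·6 = 221.1.
Var(S) = a²·Var(U) + b²·Var(D) + 2ab·Cov[U, D] with a = 5, b = 3.6.
= 5²·39.8 + 3.6²·85.1 + 2·5·3.6·(-21)
= 995 + 1102.896 + (-756) = 1341.896.

E(S) = 221.1, Var(S) = 1341.896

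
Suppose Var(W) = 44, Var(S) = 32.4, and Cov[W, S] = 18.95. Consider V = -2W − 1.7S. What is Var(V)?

Var(V) = a²·Var(W) + b²·Var(S) + 2ab·Cov[W, S] with a = -2, b = -1.7.
= (-2)²·44 + (-1.7)²·32.4 + 2·(-2)·(-1.7)·18.95
= 176 + 93.636 + 128.86 = 398.496.

Var(V) = 398.496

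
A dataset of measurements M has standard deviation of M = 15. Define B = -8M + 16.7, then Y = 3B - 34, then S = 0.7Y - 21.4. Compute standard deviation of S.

standard deviation of B = |-8|·15 = 120.
standard deviation of Y = |3|·120 = 360.
standard deviation of S = |0.7|·360 = 252.

standard deviation of S = 252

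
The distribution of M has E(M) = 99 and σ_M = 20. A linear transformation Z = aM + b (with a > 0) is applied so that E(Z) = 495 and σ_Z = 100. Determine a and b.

a = 5, b = 0

σ_Z = a·σ_M (a > 0), so a = 100/20 = 5.
E(Z) = a·E(M) + b, so b = 495 − 5·99 = 0.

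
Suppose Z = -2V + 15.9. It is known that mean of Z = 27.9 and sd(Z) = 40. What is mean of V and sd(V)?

mean of V = -6, sd(V) = 20

From Z = -2V + 15.9: mean of Z = a·mean of V + b, so mean of V = (mean of Z − b)/a = (27.9 − 15.9)/(-2) = -6.
sd(Z) = |a|·sd(V), so sd(V) = 40/|-2| = 20.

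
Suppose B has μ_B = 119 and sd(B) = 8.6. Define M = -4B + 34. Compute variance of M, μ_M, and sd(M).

variance of M = 1183.36, μ_M = -442, sd(M) = 34.4

M = -4B + 34 is linear with a = -4, b = 34.
variance of B = 8.6² = 73.96.
variance of M = a²·variance of B = (-4)²·73.96 = 1183.36 (the additive constant 34 does not affect variance).
μ_M = a·μ_B + b = (-4)·119 + 34 = -442.
sd(M) = |a|·sd(B) = |-4|·8.6 = 34.4.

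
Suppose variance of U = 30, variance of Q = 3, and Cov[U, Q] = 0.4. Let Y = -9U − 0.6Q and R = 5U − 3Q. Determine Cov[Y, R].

By bilinearity, Cov[Y, R] = ac·variance of U + bd·variance of Q + (ad+bc)·Cov[U, Q], with a=-9, b=-0.6, c=5, d=-3.
ac·variance of U = (-9)·5·30 = -1350
bd·variance of Q = (-0.6)·(-3)·3 = 5.4
(ad+bc)·Cov[U, Q] = (24)·0.4 = 9.6
Cov[Y, R] = -1350 + 5.4 + 9.6 = -1335.

Cov[Y, R] = -1335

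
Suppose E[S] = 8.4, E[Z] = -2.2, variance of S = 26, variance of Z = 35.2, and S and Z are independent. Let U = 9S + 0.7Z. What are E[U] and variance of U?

E[U] = 9·E[S] + 0.7·E[Z] = 9·8.4 + 0.7·(-2.2) = 74.06.
variance of U = a²·variance of S + b²·variance of Z + 2ab·Cov(S, Z) with a = 9, b = 0.7.
Independence gives Cov(S, Z) = 0.
= 9²·26 + 0.7²·35.2 + 2·9·0.7·0
= 2106 + 17.248 + 0 = 2123.248.

E[U] = 74.06, variance of U = 2123.248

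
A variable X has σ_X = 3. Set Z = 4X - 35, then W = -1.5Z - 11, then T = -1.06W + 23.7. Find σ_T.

σ_Z = |4|·3 = 12.
σ_W = |-1.5|·12 = 18.
σ_T = |-1.06|·18 = 19.08.

σ_T = 19.08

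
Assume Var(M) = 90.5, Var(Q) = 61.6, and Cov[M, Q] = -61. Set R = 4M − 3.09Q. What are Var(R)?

Var(R) = 3544.08296

Var(R) = a²·Var(M) + b²·Var(Q) + 2ab·Cov[M, Q] with a = 4, b = -3.09.
= 4²·90.5 + (-3.09)²·61.6 + 2·4·(-3.09)·(-61)
= 1448 + 588.16296 + 1507.92 = 3544.08296.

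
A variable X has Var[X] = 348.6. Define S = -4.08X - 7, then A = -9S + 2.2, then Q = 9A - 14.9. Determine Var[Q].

Var[S] = (-4.08)²·348.6 = 5802.93504.
Var[A] = (-9)²·5802.93504 = 470037.73824.
Var[Q] = 9²·470037.73824 = 38073056.79744.

Var[Q] = 38073056.79744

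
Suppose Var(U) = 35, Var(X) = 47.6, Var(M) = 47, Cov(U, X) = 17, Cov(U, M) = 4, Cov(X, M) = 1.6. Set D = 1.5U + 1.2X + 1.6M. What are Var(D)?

Var(D) = 354.158

Var(D) = a²·Var(U) + b²·Var(X) + c²·Var(M) + 2ab·Cov(U, X) + 2ac·Cov(U, M) + 2bc·Cov(X, M), with a = 1.5, b = 1.2, c = 1.6.
= 78.75 + 68.544 + 120.32 + 61.2 + 19.2 + 6.144
= 354.158.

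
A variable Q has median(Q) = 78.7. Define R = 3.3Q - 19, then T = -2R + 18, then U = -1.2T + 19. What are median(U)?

median(U) = 575.104

median(R) = 3.3·78.7 + (-19) = 240.71.
median(T) = (-2)·240.71 + 18 = -463.42.
median(U) = (-1.2)·(-463.42) + 19 = 575.104.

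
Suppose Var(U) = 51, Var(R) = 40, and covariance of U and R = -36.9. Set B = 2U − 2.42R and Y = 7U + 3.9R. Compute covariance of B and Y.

By bilinearity, covariance of B and Y = ac·Var(U) + bd·Var(R) + (ad+bc)·covariance of U and R, with a=2, b=-2.42, c=7, d=3.9.
ac·Var(U) = 2·7·51 = 714
bd·Var(R) = (-2.42)·3.9·40 = -377.52
(ad+bc)·covariance of U and R = (-9.14)·(-36.9) = 337.266
covariance of B and Y = 714 + (-377.52) + 337.266 = 673.746.

covariance of B and Y = 673.746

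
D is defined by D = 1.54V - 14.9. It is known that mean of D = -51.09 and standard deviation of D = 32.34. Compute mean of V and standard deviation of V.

mean of V = -23.5, standard deviation of V = 21

From D = 1.54V - 14.9: mean of D = a·mean of V + b, so mean of V = (mean of D − b)/a = (-51.09 − (-14.9))/1.54 = -23.5.
standard deviation of D = |a|·standard deviation of V, so standard deviation of V = 32.34/|1.54| = 21.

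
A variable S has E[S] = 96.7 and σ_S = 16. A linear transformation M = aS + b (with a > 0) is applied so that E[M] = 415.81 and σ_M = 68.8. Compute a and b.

σ_M = a·σ_S (a > 0), so a = 68.8/16 = 4.3.
E[M] = a·E[S] + b, so b = 415.81 − 4.3·96.7 = 0.

a = 4.3, b = 0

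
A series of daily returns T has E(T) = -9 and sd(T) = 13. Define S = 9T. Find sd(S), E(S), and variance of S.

S = 9T is linear with a = 9, b = 0.
sd(S) = |a|·sd(T) = |9|·13 = 117.
E(S) = a·E(T) + b = 9·(-9) = -81.
variance of T = 13² = 169.
variance of S = a²·variance of T = 9²·169 = 13689.

sd(S) = 117, E(S) = -81, variance of S = 13689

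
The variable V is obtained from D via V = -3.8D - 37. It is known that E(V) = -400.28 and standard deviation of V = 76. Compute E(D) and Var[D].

From V = -3.8D - 37: E(V) = a·E(D) + b, so E(D) = (E(V) − b)/a = (-400.28 − (-37))/(-3.8) = 95.6.
Var[V] = 76² = 5776.
Var[V] = a²·Var[D], so Var[D] = 5776/(-3.8)² = 400.

E(D) = 95.6, Var[D] = 400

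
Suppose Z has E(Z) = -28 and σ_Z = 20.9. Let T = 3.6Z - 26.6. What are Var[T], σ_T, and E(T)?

T = 3.6Z - 26.6 is linear with a = 3.6, b = -26.6.
Var[Z] = 20.9² = 436.81.
Var[T] = a²·Var[Z] = 3.6²·436.81 = 5661.0576 (the additive constant -26.6 does not affect variance).
σ_T = |a|·σ_Z = |3.6|·20.9 = 75.24.
E(T) = a·E(Z) + b = 3.6·(-28) + (-26.6) = -127.4.

Var[T] = 5661.0576, σ_T = 75.24, E(T) = -127.4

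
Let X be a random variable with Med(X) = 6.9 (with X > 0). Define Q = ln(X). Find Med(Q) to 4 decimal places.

Med(Q) = 1.9315

ln(X) is monotone on this domain, so Med(Q) = ln(6.9) ≈ 1.9315.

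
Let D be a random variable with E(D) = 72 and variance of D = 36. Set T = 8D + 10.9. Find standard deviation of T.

standard deviation of T = 48

T = 8D + 10.9 is linear with a = 8, b = 10.9.
standard deviation of D = √36 = 6.
standard deviation of T = |a|·standard deviation of D = |8|·6 = 48.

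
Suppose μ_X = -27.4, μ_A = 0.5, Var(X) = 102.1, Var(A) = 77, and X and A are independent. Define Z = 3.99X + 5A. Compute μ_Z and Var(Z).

μ_Z = 3.99·μ_X + 5·μ_A = 3.99·(-27.4) + 5·0.5 = -106.826.
Var(Z) = a²·Var(X) + b²·Var(A) + 2ab·Cov[X, A] with a = 3.99, b = 5.
Independence gives Cov[X, A] = 0.
= 3.99²·102.1 + 5²·77 + 2·3.99·5·0
= 1625.44221 + 1925 + 0 = 3550.44221.

μ_Z = -106.826, Var(Z) = 3550.44221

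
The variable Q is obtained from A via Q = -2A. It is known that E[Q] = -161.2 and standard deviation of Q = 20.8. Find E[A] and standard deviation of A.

E[A] = 80.6, standard deviation of A = 10.4

From Q = -2A: E[Q] = a·E[A] + b, so E[A] = (E[Q] − b)/a = (-161.2 − 0)/(-2) = 80.6.
standard deviation of Q = |a|·standard deviation of A, so standard deviation of A = 20.8/|-2| = 10.4.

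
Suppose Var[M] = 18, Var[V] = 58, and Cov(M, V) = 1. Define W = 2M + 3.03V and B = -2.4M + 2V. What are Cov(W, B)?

By bilinearity, Cov(W, B) = ac·Var[M] + bd·Var[V] + (ad+bc)·Cov(M, V), with a=2, b=3.03, c=-2.4, d=2.
ac·Var[M] = 2·(-2.4)·18 = -86.4
bd·Var[V] = 3.03·2·58 = 351.48
(ad+bc)·Cov(M, V) = (-3.272)·1 = -3.272
Cov(W, B) = -86.4 + 351.48 + (-3.272) = 261.808.

Cov(W, B) = 261.808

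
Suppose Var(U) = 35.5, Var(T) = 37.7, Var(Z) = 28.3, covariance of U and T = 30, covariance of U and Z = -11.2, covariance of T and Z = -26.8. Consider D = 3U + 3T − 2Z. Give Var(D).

Var(D) = 1768

Var(D) = a²·Var(U) + b²·Var(T) + c²·Var(Z) + 2ab·covariance of U and T + 2ac·covariance of U and Z + 2bc·covariance of T and Z, with a = 3, b = 3, c = -2.
= 319.5 + 339.3 + 113.2 + 540 + 134.4 + 321.6
= 1768.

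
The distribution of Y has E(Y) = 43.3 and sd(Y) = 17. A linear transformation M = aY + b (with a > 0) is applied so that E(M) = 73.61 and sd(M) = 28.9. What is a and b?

sd(M) = a·sd(Y) (a > 0), so a = 28.9/17 = 1.7.
E(M) = a·E(Y) + b, so b = 73.61 − 1.7·43.3 = 0.

a = 1.7, b = 0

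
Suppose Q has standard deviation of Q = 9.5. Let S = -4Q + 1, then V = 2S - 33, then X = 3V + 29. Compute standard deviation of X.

standard deviation of S = |-4|·9.5 = 38.
standard deviation of V = |2|·38 = 76.
standard deviation of X = |3|·76 = 228.

standard deviation of X = 228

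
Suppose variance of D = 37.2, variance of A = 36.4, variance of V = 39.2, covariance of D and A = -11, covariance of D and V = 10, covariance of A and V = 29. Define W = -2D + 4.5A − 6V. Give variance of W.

variance of W = 1169.1

variance of W = a²·variance of D + b²·variance of A + c²·variance of V + 2ab·covariance of D and A + 2ac·covariance of D and V + 2bc·covariance of A and V, with a = -2, b = 4.5, c = -6.
= 148.8 + 737.1 + 1411.2 + 198 + 240 + (-1566)
= 1169.1.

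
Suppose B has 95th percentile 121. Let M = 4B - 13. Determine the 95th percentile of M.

Since a = 4 > 0 the transformation is increasing, so the 95th percentile of M = a·(P_{95} of B) + b = 4·121 + (-13) = 471.

95th percentile of M = 471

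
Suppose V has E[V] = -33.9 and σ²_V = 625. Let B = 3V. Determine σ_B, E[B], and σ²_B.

σ_B = 75, E[B] = -101.7, σ²_B = 5625

B = 3V is linear with a = 3, b = 0.
σ_V = √625 = 25.
σ_B = |a|·σ_V = |3|·25 = 75.
E[B] = a·E[V] + b = 3·(-33.9) = -101.7.
σ²_B = a²·σ²_V = 3²·625 = 5625.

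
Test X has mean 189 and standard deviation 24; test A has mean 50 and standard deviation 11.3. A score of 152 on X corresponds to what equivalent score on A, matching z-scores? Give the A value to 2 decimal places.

z = (152 − 189)/24 ≈ -1.5417.
A = 50 + z·11.3 = 50 + (152 − 189)·11.3/24 ≈ 32.58.

A = 32.58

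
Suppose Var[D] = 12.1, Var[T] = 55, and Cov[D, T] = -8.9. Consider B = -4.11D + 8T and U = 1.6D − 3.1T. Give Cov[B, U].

Cov[B, U] = -1670.8845

By bilinearity, Cov[B, U] = ac·Var[D] + bd·Var[T] + (ad+bc)·Cov[D, T], with a=-4.11, b=8, c=1.6, d=-3.1.
ac·Var[D] = (-4.11)·1.6·12.1 = -79.5696
bd·Var[T] = 8·(-3.1)·55 = -1364
(ad+bc)·Cov[D, T] = (25.541)·(-8.9) = -227.3149
Cov[B, U] = -79.5696 + (-1364) + (-227.3149) = -1670.8845.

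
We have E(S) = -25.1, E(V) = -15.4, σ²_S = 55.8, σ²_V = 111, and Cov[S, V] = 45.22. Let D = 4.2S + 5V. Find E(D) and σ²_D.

E(D) = -182.42, σ²_D = 5658.552

E(D) = 4.2·E(S) + 5·E(V) = 4.2·(-25.1) + 5·(-15.4) = -182.42.
σ²_D = a²·σ²_S + b²·σ²_V + 2ab·Cov[S, V] with a = 4.2, b = 5.
= 4.2²·55.8 + 5²·111 + 2·4.2·5·45.22
= 984.312 + 2775 + 1899.24 = 5658.552.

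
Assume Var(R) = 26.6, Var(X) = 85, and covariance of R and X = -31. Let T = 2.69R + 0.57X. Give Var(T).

Var(T) = a²·Var(R) + b²·Var(X) + 2ab·covariance of R and X with a = 2.69, b = 0.57.
= 2.69²·26.6 + 0.57²·85 + 2·2.69·0.57·(-31)
= 192.48026 + 27.6165 + (-95.0646) = 125.03216.

Var(T) = 125.03216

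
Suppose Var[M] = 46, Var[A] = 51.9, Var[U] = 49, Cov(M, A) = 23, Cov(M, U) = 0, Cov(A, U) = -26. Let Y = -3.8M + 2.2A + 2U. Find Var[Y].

Var[Y] = a²·Var[M] + b²·Var[A] + c²·Var[U] + 2ab·Cov(M, A) + 2ac·Cov(M, U) + 2bc·Cov(A, U), with a = -3.8, b = 2.2, c = 2.
= 664.24 + 251.196 + 196 + (-384.56) + 0 + (-228.8)
= 498.076.

Var[Y] = 498.076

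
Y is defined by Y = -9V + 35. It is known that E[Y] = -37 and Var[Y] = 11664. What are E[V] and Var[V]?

From Y = -9V + 35: E[Y] = a·E[V] + b, so E[V] = (E[Y] − b)/a = (-37 − 35)/(-9) = 8.
Var[Y] = a²·Var[V], so Var[V] = 11664/(-9)² = 144.

E[V] = 8, Var[V] = 144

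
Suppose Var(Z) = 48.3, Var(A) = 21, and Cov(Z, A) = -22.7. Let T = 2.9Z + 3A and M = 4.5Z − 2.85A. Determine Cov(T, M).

Cov(T, M) = 331.9305

By bilinearity, Cov(T, M) = ac·Var(Z) + bd·Var(A) + (ad+bc)·Cov(Z, A), with a=2.9, b=3, c=4.5, d=-2.85.
ac·Var(Z) = 2.9·4.5·48.3 = 630.315
bd·Var(A) = 3·(-2.85)·21 = -179.55
(ad+bc)·Cov(Z, A) = (5.235)·(-22.7) = -118.8345
Cov(T, M) = 630.315 + (-179.55) + (-118.8345) = 331.9305.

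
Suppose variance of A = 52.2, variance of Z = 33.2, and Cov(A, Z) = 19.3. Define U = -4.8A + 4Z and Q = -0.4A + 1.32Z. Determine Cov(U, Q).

By bilinearity, Cov(U, Q) = ac·variance of A + bd·variance of Z + (ad+bc)·Cov(A, Z), with a=-4.8, b=4, c=-0.4, d=1.32.
ac·variance of A = (-4.8)·(-0.4)·52.2 = 100.224
bd·variance of Z = 4·1.32·33.2 = 175.296
(ad+bc)·Cov(A, Z) = (-7.936)·19.3 = -153.1648
Cov(U, Q) = 100.224 + 175.296 + (-153.1648) = 122.3552.

Cov(U, Q) = 122.3552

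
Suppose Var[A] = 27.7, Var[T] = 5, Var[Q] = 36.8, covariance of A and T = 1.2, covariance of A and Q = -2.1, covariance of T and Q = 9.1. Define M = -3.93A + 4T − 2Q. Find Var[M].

Var[M] = 438.68373

Var[M] = a²·Var[A] + b²·Var[T] + c²·Var[Q] + 2ab·covariance of A and T + 2ac·covariance of A and Q + 2bc·covariance of T and Q, with a = -3.93, b = 4, c = -2.
= 427.82373 + 80 + 147.2 + (-37.728) + (-33.012) + (-145.6)
= 438.68373.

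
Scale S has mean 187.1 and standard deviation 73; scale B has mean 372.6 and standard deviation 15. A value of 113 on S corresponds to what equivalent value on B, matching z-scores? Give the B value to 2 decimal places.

z = (113 − 187.1)/73 ≈ -1.0151.
B = 372.6 + z·15 = 372.6 + (113 − 187.1)·15/73 ≈ 357.37.

B = 357.37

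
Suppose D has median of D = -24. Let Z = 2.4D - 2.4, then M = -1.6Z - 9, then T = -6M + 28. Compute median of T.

median of T = -494

median of Z = 2.4·(-24) + (-2.4) = -60.
median of M = (-1.6)·(-60) + (-9) = 87.
median of T = (-6)·87 + 28 = -494.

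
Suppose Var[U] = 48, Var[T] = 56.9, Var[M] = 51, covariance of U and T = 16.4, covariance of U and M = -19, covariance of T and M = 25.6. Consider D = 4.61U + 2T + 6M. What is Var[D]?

Var[D] = 2949.4368

Var[D] = a²·Var[U] + b²·Var[T] + c²·Var[M] + 2ab·covariance of U and T + 2ac·covariance of U and M + 2bc·covariance of T and M, with a = 4.61, b = 2, c = 6.
= 1020.1008 + 227.6 + 1836 + 302.416 + (-1051.08) + 614.4
= 2949.4368.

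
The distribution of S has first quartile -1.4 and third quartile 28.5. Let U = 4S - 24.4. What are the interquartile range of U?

IQR of S = Q3 − Q1 = 28.5 − (-1.4) = 29.9.
Under U = aS + b, IQR(U) = |a|·IQR(S) = |4|·29.9 = 119.6 (shifts cancel; spread scales by |a|).

IQR(U) = 119.6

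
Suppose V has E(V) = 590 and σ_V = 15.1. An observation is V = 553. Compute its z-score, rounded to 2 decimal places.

z = (V − E(V)) / σ_V = (553 − 590) / 15.1 ≈ -2.45.

z = -2.45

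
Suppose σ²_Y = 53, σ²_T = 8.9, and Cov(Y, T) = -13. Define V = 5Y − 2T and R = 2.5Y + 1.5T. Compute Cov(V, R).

By bilinearity, Cov(V, R) = ac·σ²_Y + bd·σ²_T + (ad+bc)·Cov(Y, T), with a=5, b=-2, c=2.5, d=1.5.
ac·σ²_Y = 5·2.5·53 = 662.5
bd·σ²_T = (-2)·1.5·8.9 = -26.7
(ad+bc)·Cov(Y, T) = (2.5)·(-13) = -32.5
Cov(V, R) = 662.5 + (-26.7) + (-32.5) = 603.3.

Cov(V, R) = 603.3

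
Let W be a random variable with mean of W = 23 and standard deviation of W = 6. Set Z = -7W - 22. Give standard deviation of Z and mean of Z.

Z = -7W - 22 is linear with a = -7, b = -22.
standard deviation of Z = |a|·standard deviation of W = |-7|·6 = 42.
mean of Z = a·mean of W + b = (-7)·23 + (-22) = -183.

standard deviation of Z = 42, mean of Z = -183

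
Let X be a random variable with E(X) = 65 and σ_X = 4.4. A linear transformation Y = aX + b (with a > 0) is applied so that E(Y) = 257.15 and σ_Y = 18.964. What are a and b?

a = 4.31, b = -23

σ_Y = a·σ_X (a > 0), so a = 18.964/4.4 = 4.31.
E(Y) = a·E(X) + b, so b = 257.15 − 4.31·65 = -23.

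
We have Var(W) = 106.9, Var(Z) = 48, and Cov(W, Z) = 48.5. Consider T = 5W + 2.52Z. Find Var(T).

Var(T) = a²·Var(W) + b²·Var(Z) + 2ab·Cov(W, Z) with a = 5, b = 2.52.
= 5²·106.9 + 2.52²·48 + 2·5·2.52·48.5
= 2672.5 + 304.8192 + 1222.2 = 4199.5192.

Var(T) = 4199.5192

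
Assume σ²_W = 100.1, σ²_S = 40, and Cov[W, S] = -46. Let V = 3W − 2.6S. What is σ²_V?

σ²_V = a²·σ²_W + b²·σ²_S + 2ab·Cov[W, S] with a = 3, b = -2.6.
= 3²·100.1 + (-2.6)²·40 + 2·3·(-2.6)·(-46)
= 900.9 + 270.4 + 717.6 = 1888.9.

σ²_V = 1888.9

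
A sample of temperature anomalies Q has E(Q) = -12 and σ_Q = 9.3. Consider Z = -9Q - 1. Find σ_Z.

σ_Z = 83.7

Z = -9Q - 1 is linear with a = -9, b = -1.
σ_Z = |a|·σ_Q = |-9|·9.3 = 83.7.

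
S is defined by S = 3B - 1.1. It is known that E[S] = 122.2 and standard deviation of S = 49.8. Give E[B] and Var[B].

E[B] = 41.1, Var[B] = 275.56

From S = 3B - 1.1: E[S] = a·E[B] + b, so E[B] = (E[S] − b)/a = (122.2 − (-1.1))/3 = 41.1.
Var[S] = 49.8² = 2480.04.
Var[S] = a²·Var[B], so Var[B] = 2480.04/3² = 275.56.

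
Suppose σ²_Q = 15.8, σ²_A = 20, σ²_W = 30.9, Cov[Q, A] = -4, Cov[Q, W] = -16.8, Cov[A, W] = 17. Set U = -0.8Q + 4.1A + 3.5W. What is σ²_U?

σ²_U = a²·σ²_Q + b²·σ²_A + c²·σ²_W + 2ab·Cov[Q, A] + 2ac·Cov[Q, W] + 2bc·Cov[A, W], with a = -0.8, b = 4.1, c = 3.5.
= 10.112 + 336.2 + 378.525 + 26.24 + 94.08 + 487.9
= 1333.057.

σ²_U = 1333.057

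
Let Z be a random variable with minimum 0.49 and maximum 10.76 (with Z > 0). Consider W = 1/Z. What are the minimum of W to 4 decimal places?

1/Z is decreasing on this domain, so min(W) comes from max(Z) = 10.76: min(W) = 1/(10.76) ≈ 0.0929.

min(W) = 0.0929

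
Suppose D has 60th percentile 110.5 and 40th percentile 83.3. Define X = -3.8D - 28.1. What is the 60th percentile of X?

60th percentile of X = -344.64

Since a = -3.8 < 0 the transformation is decreasing, reversing order: the 60th percentile of X corresponds to the 40th percentile of D.
So P_{60}(X) = a·P_{40}(D) + b = (-3.8)·83.3 + (-28.1) = -344.64.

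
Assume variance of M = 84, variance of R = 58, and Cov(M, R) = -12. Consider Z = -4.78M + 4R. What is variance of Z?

variance of Z = a²·variance of M + b²·variance of R + 2ab·Cov(M, R) with a = -4.78, b = 4.
= (-4.78)²·84 + 4²·58 + 2·(-4.78)·4·(-12)
= 1919.2656 + 928 + 458.88 = 3306.1456.

variance of Z = 3306.1456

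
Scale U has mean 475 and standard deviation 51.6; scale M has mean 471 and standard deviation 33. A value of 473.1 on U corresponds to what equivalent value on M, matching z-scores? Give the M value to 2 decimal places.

z = (473.1 − 475)/51.6 ≈ -0.0368.
M = 471 + z·33 = 471 + (473.1 − 475)·33/51.6 ≈ 469.78.

M = 469.78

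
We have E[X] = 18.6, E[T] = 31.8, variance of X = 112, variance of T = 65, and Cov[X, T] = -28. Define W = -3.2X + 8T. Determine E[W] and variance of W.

E[W] = 194.88, variance of W = 6740.48

E[W] = (-3.2)·E[X] + 8·E[T] = (-3.2)·18.6 + 8·31.8 = 194.88.
variance of W = a²·variance of X + b²·variance of T + 2ab·Cov[X, T] with a = -3.2, b = 8.
= (-3.2)²·112 + 8²·65 + 2·(-3.2)·8·(-28)
= 1146.88 + 4160 + 1433.6 = 6740.48.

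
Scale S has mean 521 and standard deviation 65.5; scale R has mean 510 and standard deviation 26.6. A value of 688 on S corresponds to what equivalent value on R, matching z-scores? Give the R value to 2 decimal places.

z = (688 − 521)/65.5 ≈ 2.5496.
R = 510 + z·26.6 = 510 + (688 − 521)·26.6/65.5 ≈ 577.82.

R = 577.82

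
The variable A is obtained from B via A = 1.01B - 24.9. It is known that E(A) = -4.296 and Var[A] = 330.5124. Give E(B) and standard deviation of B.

From A = 1.01B - 24.9: E(A) = a·E(B) + b, so E(B) = (E(A) − b)/a = (-4.296 − (-24.9))/1.01 = 20.4.
standard deviation of A = √330.5124 = 18.18.
standard deviation of A = |a|·standard deviation of B, so standard deviation of B = 18.18/|1.01| = 18.

E(B) = 20.4, standard deviation of B = 18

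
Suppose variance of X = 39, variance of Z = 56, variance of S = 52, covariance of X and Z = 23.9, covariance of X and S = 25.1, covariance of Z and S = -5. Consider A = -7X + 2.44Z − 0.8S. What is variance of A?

variance of A = a²·variance of X + b²·variance of Z + c²·variance of S + 2ab·covariance of X and Z + 2ac·covariance of X and S + 2bc·covariance of Z and S, with a = -7, b = 2.44, c = -0.8.
= 1911 + 333.4016 + 33.28 + (-816.424) + 281.12 + 19.52
= 1761.8976.

variance of A = 1761.8976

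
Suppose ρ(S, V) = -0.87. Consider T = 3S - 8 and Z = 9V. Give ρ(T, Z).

ρ(T, Z) = -0.87

Linear rescalings preserve correlation up to sign; here the slopes 3 and 9 have the same sign, so ρ(T, Z) = ρ(S, V) = -0.87.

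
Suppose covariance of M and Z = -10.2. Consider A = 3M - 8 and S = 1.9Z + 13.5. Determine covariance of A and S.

covariance of A and S = -58.14

covariance of A and S = a·c·covariance of M and Z = 3·1.9·(-10.2) = -58.14. Additive constants drop out.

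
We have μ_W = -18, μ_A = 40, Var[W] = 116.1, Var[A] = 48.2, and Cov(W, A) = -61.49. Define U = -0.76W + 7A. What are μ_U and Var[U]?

μ_U = 293.68, Var[U] = 3083.11296

μ_U = (-0.76)·μ_W + 7·μ_A = (-0.76)·(-18) + 7·40 = 293.68.
Var[U] = a²·Var[W] + b²·Var[A] + 2ab·Cov(W, A) with a = -0.76, b = 7.
= (-0.76)²·116.1 + 7²·48.2 + 2·(-0.76)·7·(-61.49)
= 67.05936 + 2361.8 + 654.2536 = 3083.11296.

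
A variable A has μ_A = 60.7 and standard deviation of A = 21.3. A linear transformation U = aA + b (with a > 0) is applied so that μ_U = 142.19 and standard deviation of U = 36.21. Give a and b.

a = 1.7, b = 39

standard deviation of U = a·standard deviation of A (a > 0), so a = 36.21/21.3 = 1.7.
μ_U = a·μ_A + b, so b = 142.19 − 1.7·60.7 = 39.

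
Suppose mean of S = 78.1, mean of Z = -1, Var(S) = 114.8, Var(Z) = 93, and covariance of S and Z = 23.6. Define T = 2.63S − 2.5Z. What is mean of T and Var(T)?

mean of T = 2.63·mean of S + (-2.5)·mean of Z = 2.63·78.1 + (-2.5)·(-1) = 207.903.
Var(T) = a²·Var(S) + b²·Var(Z) + 2ab·covariance of S and Z with a = 2.63, b = -2.5.
= 2.63²·114.8 + (-2.5)²·93 + 2·2.63·(-2.5)·23.6
= 794.06012 + 581.25 + (-310.34) = 1064.97012.

mean of T = 207.903, Var(T) = 1064.97012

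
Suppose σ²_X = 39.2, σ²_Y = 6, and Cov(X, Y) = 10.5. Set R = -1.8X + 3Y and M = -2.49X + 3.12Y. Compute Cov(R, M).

By bilinearity, Cov(R, M) = ac·σ²_X + bd·σ²_Y + (ad+bc)·Cov(X, Y), with a=-1.8, b=3, c=-2.49, d=3.12.
ac·σ²_X = (-1.8)·(-2.49)·39.2 = 175.6944
bd·σ²_Y = 3·3.12·6 = 56.16
(ad+bc)·Cov(X, Y) = (-13.086)·10.5 = -137.403
Cov(R, M) = 175.6944 + 56.16 + (-137.403) = 94.4514.

Cov(R, M) = 94.4514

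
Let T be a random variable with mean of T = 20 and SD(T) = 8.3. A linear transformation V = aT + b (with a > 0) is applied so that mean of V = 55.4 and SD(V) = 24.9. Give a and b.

SD(V) = a·SD(T) (a > 0), so a = 24.9/8.3 = 3.
mean of V = a·mean of T + b, so b = 55.4 − 3·20 = -4.6.

a = 3, b = -4.6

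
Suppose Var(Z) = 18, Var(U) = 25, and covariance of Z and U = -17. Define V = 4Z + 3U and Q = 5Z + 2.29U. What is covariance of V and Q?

By bilinearity, covariance of V and Q = ac·Var(Z) + bd·Var(U) + (ad+bc)·covariance of Z and U, with a=4, b=3, c=5, d=2.29.
ac·Var(Z) = 4·5·18 = 360
bd·Var(U) = 3·2.29·25 = 171.75
(ad+bc)·covariance of Z and U = (24.16)·(-17) = -410.72
covariance of V and Q = 360 + 171.75 + (-410.72) = 121.03.

covariance of V and Q = 121.03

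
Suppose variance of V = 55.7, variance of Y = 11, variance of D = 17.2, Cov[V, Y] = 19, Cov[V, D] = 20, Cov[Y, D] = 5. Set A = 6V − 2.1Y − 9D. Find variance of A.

variance of A = a²·variance of V + b²·variance of Y + c²·variance of D + 2ab·Cov[V, Y] + 2ac·Cov[V, D] + 2bc·Cov[Y, D], with a = 6, b = -2.1, c = -9.
= 2005.2 + 48.51 + 1393.2 + (-478.8) + (-2160) + 189
= 997.11.

variance of A = 997.11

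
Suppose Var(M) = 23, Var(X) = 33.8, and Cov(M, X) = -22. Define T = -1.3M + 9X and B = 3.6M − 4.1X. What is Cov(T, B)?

By bilinearity, Cov(T, B) = ac·Var(M) + bd·Var(X) + (ad+bc)·Cov(M, X), with a=-1.3, b=9, c=3.6, d=-4.1.
ac·Var(M) = (-1.3)·3.6·23 = -107.64
bd·Var(X) = 9·(-4.1)·33.8 = -1247.22
(ad+bc)·Cov(M, X) = (37.73)·(-22) = -830.06
Cov(T, B) = -107.64 + (-1247.22) + (-830.06) = -2184.92.

Cov(T, B) = -2184.92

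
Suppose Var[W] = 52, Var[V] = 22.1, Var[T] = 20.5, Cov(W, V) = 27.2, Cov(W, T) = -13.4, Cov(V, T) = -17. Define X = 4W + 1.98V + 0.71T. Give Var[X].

Var[X] = a²·Var[W] + b²·Var[V] + c²·Var[T] + 2ab·Cov(W, V) + 2ac·Cov(W, T) + 2bc·Cov(V, T), with a = 4, b = 1.98, c = 0.71.
= 832 + 86.64084 + 10.33405 + 430.848 + (-76.112) + (-47.7972)
= 1235.91369.

Var[X] = 1235.91369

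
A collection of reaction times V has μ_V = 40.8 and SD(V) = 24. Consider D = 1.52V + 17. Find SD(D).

D = 1.52V + 17 is linear with a = 1.52, b = 17.
SD(D) = |a|·SD(V) = |1.52|·24 = 36.48.

SD(D) = 36.48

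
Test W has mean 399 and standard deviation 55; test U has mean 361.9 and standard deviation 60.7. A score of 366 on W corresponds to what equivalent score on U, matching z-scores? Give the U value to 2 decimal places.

U = 325.48

z = (366 − 399)/55 = -0.6.
U = 361.9 + z·60.7 = 361.9 + (366 − 399)·60.7/55 = 325.48.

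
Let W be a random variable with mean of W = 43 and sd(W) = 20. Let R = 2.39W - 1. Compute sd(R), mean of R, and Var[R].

sd(R) = 47.8, mean of R = 101.77, Var[R] = 2284.84

R = 2.39W - 1 is linear with a = 2.39, b = -1.
sd(R) = |a|·sd(W) = |2.39|·20 = 47.8.
mean of R = a·mean of W + b = 2.39·43 + (-1) = 101.77.
Var[W] = 20² = 400.
Var[R] = a²·Var[W] = 2.39²·400 = 2284.84 (the additive constant -1 does not affect variance).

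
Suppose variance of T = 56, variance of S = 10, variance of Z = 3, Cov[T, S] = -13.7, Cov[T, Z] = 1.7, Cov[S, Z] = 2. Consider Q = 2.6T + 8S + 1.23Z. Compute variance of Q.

variance of Q = a²·variance of T + b²·variance of S + c²·variance of Z + 2ab·Cov[T, S] + 2ac·Cov[T, Z] + 2bc·Cov[S, Z], with a = 2.6, b = 8, c = 1.23.
= 378.56 + 640 + 4.5387 + (-569.92) + 10.8732 + 39.36
= 503.4119.

variance of Q = 503.4119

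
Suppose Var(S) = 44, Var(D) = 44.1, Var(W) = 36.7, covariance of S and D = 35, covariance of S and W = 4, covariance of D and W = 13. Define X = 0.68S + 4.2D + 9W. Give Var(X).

Var(X) = a²·Var(S) + b²·Var(D) + c²·Var(W) + 2ab·covariance of S and D + 2ac·covariance of S and W + 2bc·covariance of D and W, with a = 0.68, b = 4.2, c = 9.
= 20.3456 + 777.924 + 2972.7 + 199.92 + 48.96 + 982.8
= 5002.6496.

Var(X) = 5002.6496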